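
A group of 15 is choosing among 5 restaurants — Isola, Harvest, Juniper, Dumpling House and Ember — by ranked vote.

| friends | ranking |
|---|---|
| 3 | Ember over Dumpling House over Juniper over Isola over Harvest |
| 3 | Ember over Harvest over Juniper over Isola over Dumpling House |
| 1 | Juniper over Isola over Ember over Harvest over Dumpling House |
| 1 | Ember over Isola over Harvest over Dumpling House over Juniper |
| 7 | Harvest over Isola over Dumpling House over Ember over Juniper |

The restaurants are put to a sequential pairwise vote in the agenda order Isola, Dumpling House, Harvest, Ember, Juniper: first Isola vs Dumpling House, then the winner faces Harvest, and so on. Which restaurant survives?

Round 1: Isola vs Dumpling House — 12–3, Isola advances.
Round 2: Isola vs Harvest — 5–10, Harvest advances.
Round 3: Harvest vs Ember — 7–8, Ember advances.
Round 4: Ember vs Juniper — 14–1, Ember advances.
The agenda winner is Ember.

Ember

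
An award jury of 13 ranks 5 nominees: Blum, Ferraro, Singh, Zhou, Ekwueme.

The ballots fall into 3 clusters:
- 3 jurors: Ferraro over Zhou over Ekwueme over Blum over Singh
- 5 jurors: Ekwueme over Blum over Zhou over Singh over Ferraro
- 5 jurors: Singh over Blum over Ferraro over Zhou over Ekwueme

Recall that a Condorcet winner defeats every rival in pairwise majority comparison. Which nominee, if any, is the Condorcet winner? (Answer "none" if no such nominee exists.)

Pairwise majorities:
Blum vs Ferraro: Blum is ranked higher on 5+5 = 10 ballots, Ferraro on 3. Blum wins 10–3.
Blum vs Singh: 3+5 = 8 for Blum, 5 for Singh — Blum by 8–5.
Blum vs Zhou: Blum preferred on 5+5 = 10 ballots; Blum wins 10–3.
Blum vs Ekwueme: Blum is ranked higher on 5 ballots, Ekwueme on 8. Ekwueme wins 8–5.
Ferraro vs Singh: 3 to 10, Singh.
Ferraro vs Zhou: Ferraro preferred on 3+5 = 8 ballots; Ferraro wins 8–5.
Ferraro vs Ekwueme: 8 to 5, Ferraro.
Singh vs Zhou: 5 to 8, Zhou.
Singh vs Ekwueme: 5 to 8, Ekwueme.
Zhou vs Ekwueme: Zhou preferred on 3+5 = 8 ballots; Zhou wins 8–5.
Each nominee drops at least one matchup (Blum loses to Ekwueme; Ferraro loses to Blum; Singh loses to Blum; Zhou loses to Blum; Ekwueme loses to Ferraro); the cycle Blum → Ferraro → Ekwueme → Blum rules out a Condorcet winner.

none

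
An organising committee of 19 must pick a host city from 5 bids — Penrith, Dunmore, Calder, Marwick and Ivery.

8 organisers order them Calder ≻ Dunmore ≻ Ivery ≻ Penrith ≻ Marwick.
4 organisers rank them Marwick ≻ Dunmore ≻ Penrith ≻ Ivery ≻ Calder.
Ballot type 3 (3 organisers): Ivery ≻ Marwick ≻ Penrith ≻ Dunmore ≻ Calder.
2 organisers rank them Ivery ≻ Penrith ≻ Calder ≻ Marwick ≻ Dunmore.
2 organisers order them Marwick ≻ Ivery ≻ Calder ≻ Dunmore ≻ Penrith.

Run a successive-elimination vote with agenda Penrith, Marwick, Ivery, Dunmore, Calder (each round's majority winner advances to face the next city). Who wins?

Round 1: Penrith vs Marwick — 10–9, Penrith advances.
Round 2: Penrith vs Ivery — 4–15, Ivery advances.
Round 3: Ivery vs Dunmore — 7–12, Dunmore advances.
Round 4: Dunmore vs Calder — 7–12, Calder advances.
Calder survives the agenda.

Calder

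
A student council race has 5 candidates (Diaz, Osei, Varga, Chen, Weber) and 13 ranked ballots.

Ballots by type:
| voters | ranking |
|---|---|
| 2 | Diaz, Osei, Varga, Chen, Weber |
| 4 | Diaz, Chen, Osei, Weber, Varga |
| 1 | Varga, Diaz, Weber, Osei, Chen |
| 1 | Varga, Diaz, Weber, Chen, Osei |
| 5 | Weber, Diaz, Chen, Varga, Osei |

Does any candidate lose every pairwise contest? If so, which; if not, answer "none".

Head-to-head results (13 voters):
Diaz vs Osei: Diaz is ranked higher on 2+4+1+1+5 = 13 ballots, Osei on 0. Diaz wins 13–0.
Diaz vs Varga: 11 to 2, Diaz.
Diaz vs Chen: Diaz preferred on 2+4+1+1+5 = 13 ballots; Diaz wins 13–0.
Diaz vs Weber: Diaz preferred on 2+4+1+1 = 8 ballots; Diaz wins 8–5.
Osei vs Varga: 2+4 = 6 for Osei, 7 for Varga — Varga by 7–6.
Osei vs Chen: Osei preferred on 2+1 = 3 ballots; Chen wins 10–3.
Osei vs Weber: 2+4 = 6 for Osei, 7 for Weber — Weber by 7–6.
Varga vs Chen: Varga is ranked higher on 2+1+1 = 4 ballots, Chen on 9. Chen wins 9–4.
Varga–Weber: Weber 9–4.
Chen vs Weber: 6 to 7, Weber.
Osei is beaten in every head-to-head and is the Condorcet loser.

Osei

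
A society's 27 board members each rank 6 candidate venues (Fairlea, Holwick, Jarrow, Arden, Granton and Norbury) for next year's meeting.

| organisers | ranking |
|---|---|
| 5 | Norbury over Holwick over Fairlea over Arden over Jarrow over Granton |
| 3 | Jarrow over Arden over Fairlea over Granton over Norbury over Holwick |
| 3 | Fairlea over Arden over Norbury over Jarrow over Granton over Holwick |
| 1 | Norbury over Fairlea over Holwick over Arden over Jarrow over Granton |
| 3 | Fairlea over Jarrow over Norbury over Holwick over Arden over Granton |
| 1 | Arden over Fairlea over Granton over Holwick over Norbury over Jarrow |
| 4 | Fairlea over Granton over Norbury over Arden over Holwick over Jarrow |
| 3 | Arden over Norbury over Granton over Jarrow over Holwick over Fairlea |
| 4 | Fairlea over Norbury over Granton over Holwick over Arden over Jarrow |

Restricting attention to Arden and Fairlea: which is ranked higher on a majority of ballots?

Ballots ranking Arden above Fairlea: 3 + 1 + 3 = 7.
Ballots ranking Fairlea above Arden: 27 − 7 = 20.
Fairlea wins the head-to-head 20–7.

Fairlea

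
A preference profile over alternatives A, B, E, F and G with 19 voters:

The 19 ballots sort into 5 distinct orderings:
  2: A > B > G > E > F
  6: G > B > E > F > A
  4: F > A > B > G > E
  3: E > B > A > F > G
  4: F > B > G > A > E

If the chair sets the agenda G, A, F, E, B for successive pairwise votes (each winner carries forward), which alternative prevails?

B

Round 1: G vs A — 10–9, G advances.
Round 2: G vs F — 8–11, F advances.
Round 3: F vs E — 8–11, E advances.
Round 4: E vs B — 3–16, B advances.
B survives the agenda.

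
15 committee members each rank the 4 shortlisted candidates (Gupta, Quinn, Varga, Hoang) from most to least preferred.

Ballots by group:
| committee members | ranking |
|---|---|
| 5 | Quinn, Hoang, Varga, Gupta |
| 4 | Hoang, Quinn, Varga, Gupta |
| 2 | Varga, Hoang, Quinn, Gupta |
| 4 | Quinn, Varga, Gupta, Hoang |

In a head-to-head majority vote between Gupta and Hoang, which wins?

Ballots ranking Gupta above Hoang: 4.
Ballots ranking Hoang above Gupta: 15 − 4 = 11.
Hoang wins the head-to-head 11–4.

Hoang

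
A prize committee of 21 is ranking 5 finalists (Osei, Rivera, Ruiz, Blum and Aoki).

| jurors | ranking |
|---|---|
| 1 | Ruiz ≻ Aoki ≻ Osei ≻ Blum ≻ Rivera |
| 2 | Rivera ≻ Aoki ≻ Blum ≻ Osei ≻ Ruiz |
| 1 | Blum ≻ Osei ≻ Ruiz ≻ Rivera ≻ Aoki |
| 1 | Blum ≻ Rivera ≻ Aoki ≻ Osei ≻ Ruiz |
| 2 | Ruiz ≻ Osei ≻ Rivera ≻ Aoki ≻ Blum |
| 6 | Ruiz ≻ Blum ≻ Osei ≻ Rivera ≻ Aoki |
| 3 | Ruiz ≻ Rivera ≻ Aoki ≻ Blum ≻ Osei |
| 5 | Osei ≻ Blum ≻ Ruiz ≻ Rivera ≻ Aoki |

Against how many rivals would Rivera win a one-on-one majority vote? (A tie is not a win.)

1

Rivera against each rival (21 jurors):
Rivera vs Osei: 6 to 15, Osei.
Rivera vs Ruiz: 3 to 18, Ruiz.
Rivera vs Blum: Rivera is ranked higher on 2+2+3 = 7 ballots, Blum on 14. Blum wins 14–7.
Rivera vs Aoki: Rivera, 20–1.
Rivera beats Aoki; loses to Osei, Ruiz, Blum — 1 pairwise win.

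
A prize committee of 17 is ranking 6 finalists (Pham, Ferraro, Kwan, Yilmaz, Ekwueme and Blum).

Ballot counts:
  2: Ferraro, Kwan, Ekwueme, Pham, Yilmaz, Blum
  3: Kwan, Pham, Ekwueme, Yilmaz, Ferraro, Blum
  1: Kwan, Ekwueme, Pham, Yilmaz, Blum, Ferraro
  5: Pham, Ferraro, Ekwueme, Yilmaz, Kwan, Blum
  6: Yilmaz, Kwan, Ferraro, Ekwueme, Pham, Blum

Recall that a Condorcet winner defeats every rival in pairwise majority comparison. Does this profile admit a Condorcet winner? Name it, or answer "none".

none

Pairwise majorities:
Pham vs Ferraro: Pham preferred on 3+1+5 = 9 ballots; Pham wins 9–8.
Pham vs Kwan: Pham preferred on 5 ballots; Kwan wins 12–5.
Pham–Yilmaz: Pham 11–6.
Pham vs Ekwueme: 3+5 = 8 for Pham, 9 for Ekwueme — Ekwueme by 9–8.
Pham vs Blum: Pham is ranked higher on 2+3+1+5+6 = 17 ballots, Blum on 0. Pham wins 17–0.
Ferraro vs Kwan: Kwan, 10–7.
Ferraro vs Yilmaz: Ferraro preferred on 2+5 = 7 ballots; Yilmaz wins 10–7.
Ferraro vs Ekwueme: Ferraro, 13–4.
Ferraro–Blum: Ferraro 16–1.
Kwan vs Yilmaz: Yilmaz, 11–6.
Kwan vs Ekwueme: Kwan preferred on 2+3+1+6 = 12 ballots; Kwan wins 12–5.
Kwan vs Blum: 2+3+1+5+6 = 17 for Kwan, 0 for Blum — Kwan by 17–0.
Yilmaz vs Ekwueme: Ekwueme wins 11–6.
Yilmaz–Blum: Yilmaz 17–0.
Ekwueme vs Blum: 2+3+1+5+6 = 17 for Ekwueme, 0 for Blum — Ekwueme by 17–0.
Each nominee drops at least one matchup (Pham loses to Kwan; Ferraro loses to Pham; Kwan loses to Yilmaz; Yilmaz loses to Pham; Ekwueme loses to Ferraro; Blum loses to Pham); the cycle Pham → Ferraro → Ekwueme → Pham rules out a Condorcet winner.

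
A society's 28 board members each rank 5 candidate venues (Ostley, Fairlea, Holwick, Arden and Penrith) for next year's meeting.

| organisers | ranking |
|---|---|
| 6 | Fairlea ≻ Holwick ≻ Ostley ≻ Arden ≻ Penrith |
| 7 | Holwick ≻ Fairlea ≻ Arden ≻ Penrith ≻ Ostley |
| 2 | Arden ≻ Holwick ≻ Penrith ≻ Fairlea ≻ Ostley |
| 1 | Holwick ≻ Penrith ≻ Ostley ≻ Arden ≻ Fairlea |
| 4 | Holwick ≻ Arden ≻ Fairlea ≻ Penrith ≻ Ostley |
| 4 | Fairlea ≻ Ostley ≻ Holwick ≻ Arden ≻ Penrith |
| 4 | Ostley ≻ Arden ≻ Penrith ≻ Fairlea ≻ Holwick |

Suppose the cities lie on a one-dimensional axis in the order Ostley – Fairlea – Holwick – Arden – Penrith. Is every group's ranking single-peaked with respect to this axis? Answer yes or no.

no

Axis positions: Ostley=1, Fairlea=2, Holwick=3, Arden=4, Penrith=5.
Group 1 (peak Fairlea at position 2): ranking walks positions 2-3-1-4-5, expanding outward from the peak — single-peaked.
Group 2 (peak Holwick at position 3): ranking walks positions 3-2-4-5-1, expanding outward from the peak — single-peaked.
Group 3 (peak Arden at position 4): ranking walks positions 4-3-5-2-1, expanding outward from the peak — single-peaked.
Group 4: ranking walks positions 3-5-1-4-2; Penrith is ranked above Arden even though Arden lies between Penrith and the peak Holwick on the axis — preferences dip and rise again. Not single-peaked.
Group 5 (peak Holwick at position 3): ranking walks positions 3-4-2-5-1, expanding outward from the peak — single-peaked.
Group 6 (peak Fairlea at position 2): ranking walks positions 2-1-3-4-5, expanding outward from the peak — single-peaked.
Group 7: ranking walks positions 1-4-5-2-3; Arden is ranked above Fairlea even though Fairlea lies between Arden and the peak Ostley on the axis — preferences dip and rise again. Not single-peaked.
Group 4 violates single-peakedness, so the profile is not single-peaked on this axis.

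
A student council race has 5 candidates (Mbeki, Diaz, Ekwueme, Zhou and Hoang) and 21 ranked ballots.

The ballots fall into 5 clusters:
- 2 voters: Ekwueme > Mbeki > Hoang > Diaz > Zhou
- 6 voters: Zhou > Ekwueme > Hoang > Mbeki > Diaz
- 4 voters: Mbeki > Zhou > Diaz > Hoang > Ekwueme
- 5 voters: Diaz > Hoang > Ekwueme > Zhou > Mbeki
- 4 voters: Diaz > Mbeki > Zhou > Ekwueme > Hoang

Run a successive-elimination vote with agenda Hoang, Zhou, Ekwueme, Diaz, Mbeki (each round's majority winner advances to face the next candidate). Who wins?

Mbeki

Round 1: Hoang vs Zhou — 7–14, Zhou advances.
Round 2: Zhou vs Ekwueme — 14–7, Zhou advances.
Round 3: Zhou vs Diaz — 10–11, Diaz advances.
Round 4: Diaz vs Mbeki — 9–12, Mbeki advances.
The agenda winner is Mbeki.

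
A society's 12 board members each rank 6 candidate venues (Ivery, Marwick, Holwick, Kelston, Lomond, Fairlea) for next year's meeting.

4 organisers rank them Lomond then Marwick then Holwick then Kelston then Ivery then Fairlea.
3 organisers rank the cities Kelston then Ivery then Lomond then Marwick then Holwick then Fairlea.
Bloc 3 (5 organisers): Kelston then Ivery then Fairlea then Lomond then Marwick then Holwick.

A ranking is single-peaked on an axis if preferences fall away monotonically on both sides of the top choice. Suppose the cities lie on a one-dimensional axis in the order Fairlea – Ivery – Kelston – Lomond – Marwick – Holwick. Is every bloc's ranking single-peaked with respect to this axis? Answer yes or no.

yes

Axis positions: Fairlea=1, Ivery=2, Kelston=3, Lomond=4, Marwick=5, Holwick=6.
Bloc 1 (peak Lomond at position 4): ranking walks positions 4-5-6-3-2-1, expanding outward from the peak — single-peaked.
Bloc 2 (peak Kelston at position 3): ranking walks positions 3-2-4-5-6-1, expanding outward from the peak — single-peaked.
Bloc 3 (peak Kelston at position 3): ranking walks positions 3-2-1-4-5-6, expanding outward from the peak — single-peaked.
Every ranking is single-peaked on this axis.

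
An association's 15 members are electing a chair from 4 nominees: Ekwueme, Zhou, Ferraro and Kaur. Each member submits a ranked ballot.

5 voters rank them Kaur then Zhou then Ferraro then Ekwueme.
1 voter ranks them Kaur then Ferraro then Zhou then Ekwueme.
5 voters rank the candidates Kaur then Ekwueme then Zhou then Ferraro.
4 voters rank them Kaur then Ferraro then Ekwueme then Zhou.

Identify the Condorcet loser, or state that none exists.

none

Head-to-head results (15 voters):
Ekwueme vs Zhou: Ekwueme, 9–6.
Ekwueme vs Ferraro: Ferraro, 10–5.
Ekwueme vs Kaur: Kaur, 15–0.
Zhou vs Ferraro: Zhou is ranked higher on 5+5 = 10 ballots, Ferraro on 5. Zhou wins 10–5.
Zhou vs Kaur: Zhou preferred on 0 ballots; Kaur wins 15–0.
Ferraro vs Kaur: Ferraro is ranked higher on 0 ballots, Kaur on 15. Kaur wins 15–0.
Every candidate wins at least one matchup (Ekwueme beats Zhou; Zhou beats Ferraro; Ferraro beats Ekwueme; Kaur beats Ekwueme), so there is no Condorcet loser.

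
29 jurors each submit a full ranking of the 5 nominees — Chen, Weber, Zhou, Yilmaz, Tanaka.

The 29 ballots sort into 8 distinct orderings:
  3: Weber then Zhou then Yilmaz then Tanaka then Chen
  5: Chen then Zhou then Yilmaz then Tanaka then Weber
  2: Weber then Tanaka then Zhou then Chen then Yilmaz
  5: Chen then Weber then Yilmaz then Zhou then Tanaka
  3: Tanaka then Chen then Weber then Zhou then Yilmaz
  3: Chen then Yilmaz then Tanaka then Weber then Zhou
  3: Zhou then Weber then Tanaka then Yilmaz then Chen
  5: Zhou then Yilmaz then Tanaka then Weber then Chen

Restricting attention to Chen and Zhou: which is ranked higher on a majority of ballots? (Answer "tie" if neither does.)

Ballots ranking Chen above Zhou: 5 + 5 + 3 + 3 = 16.
Ballots ranking Zhou above Chen: 29 − 16 = 13.
Chen wins the head-to-head 16–13.

Chen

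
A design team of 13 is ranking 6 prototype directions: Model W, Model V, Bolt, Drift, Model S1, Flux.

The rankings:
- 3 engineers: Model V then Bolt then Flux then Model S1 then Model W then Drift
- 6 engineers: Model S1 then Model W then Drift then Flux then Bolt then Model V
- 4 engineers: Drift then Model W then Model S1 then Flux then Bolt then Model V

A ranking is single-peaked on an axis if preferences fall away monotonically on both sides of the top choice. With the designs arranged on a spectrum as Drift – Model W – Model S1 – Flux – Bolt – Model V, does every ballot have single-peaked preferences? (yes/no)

Axis positions: Drift=1, Model W=2, Model S1=3, Flux=4, Bolt=5, Model V=6.
Group 1 (peak Model V at position 6): ranking walks positions 6-5-4-3-2-1, expanding outward from the peak — single-peaked.
Group 2 (peak Model S1 at position 3): ranking walks positions 3-2-1-4-5-6, expanding outward from the peak — single-peaked.
Group 3 (peak Drift at position 1): ranking walks positions 1-2-3-4-5-6, expanding outward from the peak — single-peaked.
Every ranking is single-peaked on this axis.

yes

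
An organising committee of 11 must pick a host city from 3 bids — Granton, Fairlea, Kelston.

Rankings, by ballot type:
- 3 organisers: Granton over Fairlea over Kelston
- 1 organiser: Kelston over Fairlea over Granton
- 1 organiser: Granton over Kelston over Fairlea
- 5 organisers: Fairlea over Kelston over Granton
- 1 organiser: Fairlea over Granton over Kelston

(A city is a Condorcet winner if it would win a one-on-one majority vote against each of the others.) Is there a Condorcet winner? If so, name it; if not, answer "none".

Fairlea

Head-to-head results (11 organisers):
Granton–Fairlea: Fairlea 7–4.
Granton vs Kelston: Kelston, 6–5.
Fairlea–Kelston: Fairlea 9–2.
Fairlea defeats every rival head-to-head and is the Condorcet winner.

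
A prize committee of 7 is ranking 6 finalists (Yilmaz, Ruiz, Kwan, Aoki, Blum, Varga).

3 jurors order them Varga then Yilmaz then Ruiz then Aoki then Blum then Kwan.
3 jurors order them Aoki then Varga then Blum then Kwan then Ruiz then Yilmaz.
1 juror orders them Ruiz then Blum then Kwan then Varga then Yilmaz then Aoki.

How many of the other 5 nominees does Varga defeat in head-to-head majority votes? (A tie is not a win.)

5

Varga against each rival (7 jurors):
Varga vs Yilmaz: Varga is ranked higher on 3+3+1 = 7 ballots, Yilmaz on 0. Varga wins 7–0.
Varga vs Ruiz: 6 to 1, Varga.
Varga vs Kwan: 6 to 1, Varga.
Varga vs Aoki: 4 to 3, Varga.
Varga–Blum: Varga 6–1.
Varga beats Yilmaz, Ruiz, Kwan, Aoki, Blum — 5 pairwise wins.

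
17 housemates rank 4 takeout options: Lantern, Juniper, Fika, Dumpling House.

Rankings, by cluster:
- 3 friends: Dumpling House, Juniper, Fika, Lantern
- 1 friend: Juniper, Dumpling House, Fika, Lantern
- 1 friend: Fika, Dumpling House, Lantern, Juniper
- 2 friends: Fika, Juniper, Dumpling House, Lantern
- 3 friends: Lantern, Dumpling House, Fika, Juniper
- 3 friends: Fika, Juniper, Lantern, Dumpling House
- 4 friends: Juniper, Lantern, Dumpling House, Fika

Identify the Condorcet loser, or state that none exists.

Pairwise majorities:
Lantern vs Juniper: Lantern is ranked higher on 1+3 = 4 ballots, Juniper on 13. Juniper wins 13–4.
Lantern vs Fika: 7 to 10, Fika.
Lantern vs Dumpling House: Lantern, 10–7.
Juniper vs Fika: 3+1+4 = 8 for Juniper, 9 for Fika — Fika by 9–8.
Juniper vs Dumpling House: 1+2+3+4 = 10 for Juniper, 7 for Dumpling House — Juniper by 10–7.
Fika vs Dumpling House: 6 to 11, Dumpling House.
Each restaurant has at least one pairwise win (Lantern beats Dumpling House; Juniper beats Lantern; Fika beats Lantern; Dumpling House beats Fika) — no Condorcet loser.

none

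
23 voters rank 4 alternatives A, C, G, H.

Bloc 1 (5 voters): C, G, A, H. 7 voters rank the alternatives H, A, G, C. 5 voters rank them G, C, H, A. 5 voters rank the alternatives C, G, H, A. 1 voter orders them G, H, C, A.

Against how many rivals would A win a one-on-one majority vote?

0

A against each rival (23 voters):
A vs C: C wins 16–7.
A vs G: 7 to 16, G.
A vs H: A preferred on 5 ballots; H wins 18–5.
A beats no one; loses to C, G, H — 0 pairwise wins.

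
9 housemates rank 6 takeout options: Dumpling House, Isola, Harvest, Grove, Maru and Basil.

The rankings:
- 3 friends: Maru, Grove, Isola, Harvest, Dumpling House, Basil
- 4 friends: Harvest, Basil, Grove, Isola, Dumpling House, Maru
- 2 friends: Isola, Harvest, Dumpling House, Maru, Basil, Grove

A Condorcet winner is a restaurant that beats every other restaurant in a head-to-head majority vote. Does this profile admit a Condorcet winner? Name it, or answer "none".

none

Pairwise majorities:
Dumpling House vs Isola: Isola, 9–0.
Dumpling House–Harvest: Harvest 9–0.
Dumpling House–Grove: Grove 7–2.
Dumpling House vs Maru: Dumpling House, 6–3.
Dumpling House vs Basil: Dumpling House, 5–4.
Isola vs Harvest: Isola, 5–4.
Isola vs Grove: Grove wins 7–2.
Isola vs Maru: Isola wins 6–3.
Isola vs Basil: Isola wins 5–4.
Harvest vs Grove: Harvest, 6–3.
Harvest vs Maru: Harvest, 6–3.
Harvest vs Basil: Harvest wins 9–0.
Grove vs Maru: Maru wins 5–4.
Grove vs Basil: Basil wins 6–3.
Maru vs Basil: Maru, 5–4.
Each restaurant drops at least one matchup (Dumpling House loses to Isola; Isola loses to Grove; Harvest loses to Isola; Grove loses to Harvest; Maru loses to Dumpling House; Basil loses to Dumpling House); the cycle Dumpling House > Maru > Grove > Dumpling House rules out a Condorcet winner.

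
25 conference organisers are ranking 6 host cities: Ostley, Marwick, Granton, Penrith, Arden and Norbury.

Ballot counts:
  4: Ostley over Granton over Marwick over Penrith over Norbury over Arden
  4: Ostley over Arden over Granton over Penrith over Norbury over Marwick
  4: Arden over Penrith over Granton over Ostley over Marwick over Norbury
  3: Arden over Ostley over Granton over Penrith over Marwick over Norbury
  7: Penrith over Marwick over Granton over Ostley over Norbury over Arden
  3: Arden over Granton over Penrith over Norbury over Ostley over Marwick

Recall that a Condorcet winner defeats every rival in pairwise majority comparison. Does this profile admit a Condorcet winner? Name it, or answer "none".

none

Head-to-head results (25 organisers):
Ostley vs Marwick: 4+4+4+3+3 = 18 for Ostley, 7 for Marwick — Ostley by 18–7.
Ostley vs Granton: Granton wins 14–11.
Ostley vs Penrith: Ostley is ranked higher on 4+4+3 = 11 ballots, Penrith on 14. Penrith wins 14–11.
Ostley vs Arden: Ostley preferred on 4+4+7 = 15 ballots; Ostley wins 15–10.
Ostley–Norbury: Ostley 22–3.
Marwick vs Granton: 7 for Marwick, 18 for Granton — Granton by 18–7.
Marwick vs Penrith: Penrith, 21–4.
Marwick vs Arden: 4+7 = 11 for Marwick, 14 for Arden — Arden by 14–11.
Marwick vs Norbury: Marwick wins 18–7.
Granton vs Penrith: Granton, 14–11.
Granton vs Arden: Granton is ranked higher on 4+7 = 11 ballots, Arden on 14. Arden wins 14–11.
Granton vs Norbury: Granton, 25–0.
Penrith vs Arden: Arden, 14–11.
Penrith vs Norbury: Penrith wins 25–0.
Arden vs Norbury: Arden wins 14–11.
No city is unbeaten: Ostley loses to Granton; Marwick loses to Ostley; Granton loses to Arden; Penrith loses to Granton; Arden loses to Ostley; Norbury loses to Ostley. In particular Ostley beats Arden beats Granton beats Ostley is a majority cycle — no Condorcet winner exists.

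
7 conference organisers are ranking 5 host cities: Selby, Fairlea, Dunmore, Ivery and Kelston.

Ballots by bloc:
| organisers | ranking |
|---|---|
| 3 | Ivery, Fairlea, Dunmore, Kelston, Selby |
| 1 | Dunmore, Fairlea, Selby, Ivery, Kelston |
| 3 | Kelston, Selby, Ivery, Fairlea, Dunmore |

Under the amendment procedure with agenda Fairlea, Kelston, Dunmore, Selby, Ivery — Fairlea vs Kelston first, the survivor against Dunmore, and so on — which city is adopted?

Round 1: Fairlea vs Kelston — 4–3, Fairlea advances.
Round 2: Fairlea vs Dunmore — 6–1, Fairlea advances.
Round 3: Fairlea vs Selby — 4–3, Fairlea advances.
Round 4: Fairlea vs Ivery — 1–6, Ivery advances.
The agenda winner is Ivery.

Ivery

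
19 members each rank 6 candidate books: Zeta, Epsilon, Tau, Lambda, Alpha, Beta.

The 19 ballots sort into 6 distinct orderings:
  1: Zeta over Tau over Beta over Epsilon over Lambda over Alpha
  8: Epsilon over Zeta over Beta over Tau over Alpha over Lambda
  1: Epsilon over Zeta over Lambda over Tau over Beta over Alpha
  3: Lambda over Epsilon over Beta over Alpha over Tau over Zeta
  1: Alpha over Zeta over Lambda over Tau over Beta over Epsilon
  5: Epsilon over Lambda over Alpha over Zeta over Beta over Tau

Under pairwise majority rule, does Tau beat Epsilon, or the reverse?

Epsilon

Ballots ranking Tau above Epsilon: 1 + 1 = 2.
Ballots ranking Epsilon above Tau: 19 − 2 = 17.
Epsilon wins the head-to-head 17–2.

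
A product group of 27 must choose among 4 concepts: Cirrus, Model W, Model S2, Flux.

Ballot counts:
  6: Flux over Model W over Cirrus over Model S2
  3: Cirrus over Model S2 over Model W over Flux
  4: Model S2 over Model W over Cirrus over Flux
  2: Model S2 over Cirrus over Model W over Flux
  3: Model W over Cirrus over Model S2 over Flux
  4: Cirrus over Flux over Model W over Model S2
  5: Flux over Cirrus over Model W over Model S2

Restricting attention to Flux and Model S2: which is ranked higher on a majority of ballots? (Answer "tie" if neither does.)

Flux

Ballots ranking Flux above Model S2: 6 + 4 + 5 = 15.
Ballots ranking Model S2 above Flux: 27 − 15 = 12.
Flux wins the head-to-head 15–12.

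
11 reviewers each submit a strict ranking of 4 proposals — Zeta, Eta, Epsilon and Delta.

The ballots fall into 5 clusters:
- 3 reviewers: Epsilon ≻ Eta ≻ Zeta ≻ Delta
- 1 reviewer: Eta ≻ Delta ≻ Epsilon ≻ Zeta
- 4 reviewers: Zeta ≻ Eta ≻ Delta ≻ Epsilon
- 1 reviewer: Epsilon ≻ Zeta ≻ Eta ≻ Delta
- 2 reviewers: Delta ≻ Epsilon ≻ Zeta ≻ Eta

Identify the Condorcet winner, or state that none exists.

Check each pair by majority over 11 ballots:
Zeta–Eta: Zeta 7–4.
Zeta vs Epsilon: 4 to 7, Epsilon.
Zeta vs Delta: Zeta wins 8–3.
Eta vs Epsilon: Epsilon, 6–5.
Eta vs Delta: Eta is ranked higher on 3+1+4+1 = 9 ballots, Delta on 2. Eta wins 9–2.
Epsilon vs Delta: 3+1 = 4 for Epsilon, 7 for Delta — Delta by 7–4.
Every project loses at least once (Zeta loses to Epsilon; Eta loses to Zeta; Epsilon loses to Delta; Delta loses to Zeta). The majority relation contains the cycle Zeta > Delta > Epsilon > Zeta, so there is no Condorcet winner.

none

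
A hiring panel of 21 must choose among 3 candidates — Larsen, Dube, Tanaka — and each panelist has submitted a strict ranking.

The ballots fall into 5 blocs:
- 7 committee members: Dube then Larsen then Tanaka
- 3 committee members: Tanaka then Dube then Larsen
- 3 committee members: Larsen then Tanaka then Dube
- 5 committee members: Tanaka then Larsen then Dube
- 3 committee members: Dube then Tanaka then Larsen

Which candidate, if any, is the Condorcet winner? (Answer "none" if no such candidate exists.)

Head-to-head results (21 committee members):
Larsen vs Dube: 3+5 = 8 for Larsen, 13 for Dube — Dube by 13–8.
Larsen vs Tanaka: Larsen preferred on 7+3 = 10 ballots; Tanaka wins 11–10.
Dube vs Tanaka: Dube preferred on 7+3 = 10 ballots; Tanaka wins 11–10.
Tanaka defeats every rival head-to-head and is the Condorcet winner.

Tanaka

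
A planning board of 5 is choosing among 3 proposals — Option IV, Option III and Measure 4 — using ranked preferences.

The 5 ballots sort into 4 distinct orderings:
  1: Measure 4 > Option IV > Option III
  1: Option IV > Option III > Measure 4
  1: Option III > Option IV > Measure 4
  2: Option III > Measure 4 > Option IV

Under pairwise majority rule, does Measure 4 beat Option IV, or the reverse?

Ballots ranking Measure 4 above Option IV: 1 + 2 = 3.
Ballots ranking Option IV above Measure 4: 5 − 3 = 2.
Measure 4 wins the head-to-head 3–2.

Measure 4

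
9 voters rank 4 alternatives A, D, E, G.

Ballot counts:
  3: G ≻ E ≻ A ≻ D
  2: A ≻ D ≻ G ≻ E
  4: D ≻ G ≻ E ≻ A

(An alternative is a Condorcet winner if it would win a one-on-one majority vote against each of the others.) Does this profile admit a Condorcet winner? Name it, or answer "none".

Head-to-head results (9 voters):
A–D: A 5–4.
A vs E: E wins 7–2.
A–G: G 7–2.
D–E: D 6–3.
D–G: D 6–3.
E vs G: G wins 9–0.
No alternative is unbeaten: A loses to E; D loses to A; E loses to D; G loses to D. In particular A → D → E → A is a majority cycle — no Condorcet winner exists.

none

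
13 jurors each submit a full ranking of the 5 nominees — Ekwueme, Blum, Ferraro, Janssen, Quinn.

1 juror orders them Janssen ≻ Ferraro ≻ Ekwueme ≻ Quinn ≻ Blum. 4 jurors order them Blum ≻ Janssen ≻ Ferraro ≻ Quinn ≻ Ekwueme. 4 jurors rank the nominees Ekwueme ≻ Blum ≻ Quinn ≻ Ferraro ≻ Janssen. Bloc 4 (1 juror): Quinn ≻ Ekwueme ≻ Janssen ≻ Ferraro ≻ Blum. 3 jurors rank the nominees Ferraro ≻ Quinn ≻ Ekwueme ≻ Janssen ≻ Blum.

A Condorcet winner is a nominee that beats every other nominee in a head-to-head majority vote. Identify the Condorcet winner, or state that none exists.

none

Pairwise majorities:
Ekwueme vs Blum: Ekwueme is ranked higher on 1+4+1+3 = 9 ballots, Blum on 4. Ekwueme wins 9–4.
Ekwueme vs Ferraro: Ferraro, 8–5.
Ekwueme vs Janssen: 4+1+3 = 8 for Ekwueme, 5 for Janssen — Ekwueme by 8–5.
Ekwueme vs Quinn: Quinn wins 8–5.
Blum vs Ferraro: Blum, 8–5.
Blum vs Janssen: Blum wins 8–5.
Blum–Quinn: Blum 8–5.
Ferraro–Janssen: Ferraro 7–6.
Ferraro–Quinn: Ferraro 8–5.
Janssen vs Quinn: 5 to 8, Quinn.
Each nominee drops at least one matchup (Ekwueme loses to Ferraro; Blum loses to Ekwueme; Ferraro loses to Blum; Janssen loses to Ekwueme; Quinn loses to Blum); the cycle Ekwueme beats Blum beats Ferraro beats Ekwueme rules out a Condorcet winner.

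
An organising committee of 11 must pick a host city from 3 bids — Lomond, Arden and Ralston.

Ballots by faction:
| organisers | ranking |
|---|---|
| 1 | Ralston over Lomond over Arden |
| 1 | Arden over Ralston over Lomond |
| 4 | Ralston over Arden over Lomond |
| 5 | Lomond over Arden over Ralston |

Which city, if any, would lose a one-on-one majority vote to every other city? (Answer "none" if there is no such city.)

none

Head-to-head results (11 organisers):
Lomond–Arden: Lomond 6–5.
Lomond vs Ralston: Ralston wins 6–5.
Arden vs Ralston: Arden is ranked higher on 1+5 = 6 ballots, Ralston on 5. Arden wins 6–5.
No city is winless: Lomond beats Arden; Arden beats Ralston; Ralston beats Lomond. There is no Condorcet loser.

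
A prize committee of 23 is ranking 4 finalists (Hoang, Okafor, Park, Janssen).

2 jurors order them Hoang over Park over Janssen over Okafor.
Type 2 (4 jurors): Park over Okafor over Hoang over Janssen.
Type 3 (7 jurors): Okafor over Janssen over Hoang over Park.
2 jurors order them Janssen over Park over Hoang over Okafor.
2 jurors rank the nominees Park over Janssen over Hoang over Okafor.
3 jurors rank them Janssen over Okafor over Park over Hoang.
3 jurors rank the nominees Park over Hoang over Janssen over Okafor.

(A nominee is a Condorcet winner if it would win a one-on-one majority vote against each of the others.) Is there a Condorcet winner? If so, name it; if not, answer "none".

Check each pair by majority over 23 ballots:
Hoang vs Okafor: 2+2+2+3 = 9 for Hoang, 14 for Okafor — Okafor by 14–9.
Hoang vs Park: 2+7 = 9 for Hoang, 14 for Park — Park by 14–9.
Hoang vs Janssen: 9 to 14, Janssen.
Okafor vs Park: 7+3 = 10 for Okafor, 13 for Park — Park by 13–10.
Okafor vs Janssen: 4+7 = 11 for Okafor, 12 for Janssen — Janssen by 12–11.
Park vs Janssen: Park preferred on 2+4+2+3 = 11 ballots; Janssen wins 12–11.
Janssen beats each of Hoang, Okafor, Park — Janssen is the Condorcet winner.

Janssen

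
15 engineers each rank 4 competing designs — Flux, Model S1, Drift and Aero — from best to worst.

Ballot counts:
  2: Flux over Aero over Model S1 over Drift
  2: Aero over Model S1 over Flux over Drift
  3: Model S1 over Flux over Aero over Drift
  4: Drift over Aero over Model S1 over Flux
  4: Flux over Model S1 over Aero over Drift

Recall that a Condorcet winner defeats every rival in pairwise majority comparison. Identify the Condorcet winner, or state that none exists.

Check each pair by majority over 15 ballots:
Flux–Model S1: Model S1 9–6.
Flux–Drift: Flux 11–4.
Flux vs Aero: 9 to 6, Flux.
Model S1 vs Drift: Model S1 wins 11–4.
Model S1 vs Aero: Model S1 is ranked higher on 3+4 = 7 ballots, Aero on 8. Aero wins 8–7.
Drift vs Aero: Drift preferred on 4 ballots; Aero wins 11–4.
Every design loses at least once (Flux loses to Model S1; Model S1 loses to Aero; Drift loses to Flux; Aero loses to Flux). The majority relation contains the cycle Flux → Aero → Model S1 → Flux, so there is no Condorcet winner.

none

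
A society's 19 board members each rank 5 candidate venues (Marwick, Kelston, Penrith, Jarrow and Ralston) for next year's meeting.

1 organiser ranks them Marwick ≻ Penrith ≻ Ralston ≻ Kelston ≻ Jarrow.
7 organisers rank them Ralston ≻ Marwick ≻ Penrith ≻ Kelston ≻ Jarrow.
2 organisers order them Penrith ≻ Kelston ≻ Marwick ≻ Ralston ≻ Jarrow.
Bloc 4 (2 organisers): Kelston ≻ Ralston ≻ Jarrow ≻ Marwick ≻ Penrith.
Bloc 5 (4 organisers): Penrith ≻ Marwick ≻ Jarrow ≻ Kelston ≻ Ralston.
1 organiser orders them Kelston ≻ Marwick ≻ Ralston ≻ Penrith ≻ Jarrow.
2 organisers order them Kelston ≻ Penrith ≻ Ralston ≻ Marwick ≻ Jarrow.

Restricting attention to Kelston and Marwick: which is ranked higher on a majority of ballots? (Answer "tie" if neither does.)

Ballots ranking Kelston above Marwick: 2 + 2 + 1 + 2 = 7.
Ballots ranking Marwick above Kelston: 19 − 7 = 12.
Marwick wins the head-to-head 12–7.

Marwick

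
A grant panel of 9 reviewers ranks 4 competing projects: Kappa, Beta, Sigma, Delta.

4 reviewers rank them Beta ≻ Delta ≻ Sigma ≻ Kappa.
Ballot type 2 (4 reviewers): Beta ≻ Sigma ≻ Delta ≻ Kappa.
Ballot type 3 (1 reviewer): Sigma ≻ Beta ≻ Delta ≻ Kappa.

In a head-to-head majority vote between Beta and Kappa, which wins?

Ballots ranking Beta above Kappa: 4 + 4 + 1 = 9.
Ballots ranking Kappa above Beta: 9 − 9 = 0.
Beta wins the head-to-head 9–0.

Beta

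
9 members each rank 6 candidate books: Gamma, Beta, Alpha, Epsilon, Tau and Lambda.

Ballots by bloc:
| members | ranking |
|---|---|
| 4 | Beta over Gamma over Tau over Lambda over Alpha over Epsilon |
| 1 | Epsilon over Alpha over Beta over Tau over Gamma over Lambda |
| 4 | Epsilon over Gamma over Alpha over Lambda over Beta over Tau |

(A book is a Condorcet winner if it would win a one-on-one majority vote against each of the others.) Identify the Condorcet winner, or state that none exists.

Epsilon

Head-to-head results (9 members):
Gamma–Beta: Beta 5–4.
Gamma–Alpha: Gamma 8–1.
Gamma vs Epsilon: 4 for Gamma, 5 for Epsilon — Epsilon by 5–4.
Gamma vs Tau: Gamma is ranked higher on 4+4 = 8 ballots, Tau on 1. Gamma wins 8–1.
Gamma vs Lambda: Gamma, 9–0.
Beta vs Alpha: 4 for Beta, 5 for Alpha — Alpha by 5–4.
Beta vs Epsilon: Beta is ranked higher on 4 ballots, Epsilon on 5. Epsilon wins 5–4.
Beta vs Tau: Beta, 9–0.
Beta–Lambda: Beta 5–4.
Alpha vs Epsilon: Epsilon wins 5–4.
Alpha vs Tau: Alpha, 5–4.
Alpha vs Lambda: Alpha is ranked higher on 1+4 = 5 ballots, Lambda on 4. Alpha wins 5–4.
Epsilon–Tau: Epsilon 5–4.
Epsilon vs Lambda: Epsilon wins 5–4.
Tau vs Lambda: Tau, 5–4.
Epsilon defeats every rival head-to-head and is the Condorcet winner.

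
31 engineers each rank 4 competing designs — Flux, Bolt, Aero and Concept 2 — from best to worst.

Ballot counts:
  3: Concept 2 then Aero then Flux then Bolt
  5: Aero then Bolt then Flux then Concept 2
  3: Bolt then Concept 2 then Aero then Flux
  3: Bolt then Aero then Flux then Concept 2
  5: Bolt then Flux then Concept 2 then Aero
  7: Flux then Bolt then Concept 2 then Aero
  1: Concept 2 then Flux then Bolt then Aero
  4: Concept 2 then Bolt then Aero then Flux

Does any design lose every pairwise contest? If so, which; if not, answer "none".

none

Head-to-head results (31 engineers):
Flux vs Bolt: Flux is ranked higher on 3+7+1 = 11 ballots, Bolt on 20. Bolt wins 20–11.
Flux–Aero: Aero 18–13.
Flux vs Concept 2: 20 to 11, Flux.
Bolt–Aero: Bolt 23–8.
Bolt vs Concept 2: Bolt is ranked higher on 5+3+3+5+7 = 23 ballots, Concept 2 on 8. Bolt wins 23–8.
Aero vs Concept 2: 5+3 = 8 for Aero, 23 for Concept 2 — Concept 2 by 23–8.
Each design has at least one pairwise win (Flux beats Concept 2; Bolt beats Flux; Aero beats Flux; Concept 2 beats Aero) — no Condorcet loser.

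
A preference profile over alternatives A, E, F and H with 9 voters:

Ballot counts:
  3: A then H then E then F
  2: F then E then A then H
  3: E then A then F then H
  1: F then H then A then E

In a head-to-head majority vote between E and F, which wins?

Ballots ranking E above F: 3 + 3 = 6.
Ballots ranking F above E: 9 − 6 = 3.
E wins the head-to-head 6–3.

E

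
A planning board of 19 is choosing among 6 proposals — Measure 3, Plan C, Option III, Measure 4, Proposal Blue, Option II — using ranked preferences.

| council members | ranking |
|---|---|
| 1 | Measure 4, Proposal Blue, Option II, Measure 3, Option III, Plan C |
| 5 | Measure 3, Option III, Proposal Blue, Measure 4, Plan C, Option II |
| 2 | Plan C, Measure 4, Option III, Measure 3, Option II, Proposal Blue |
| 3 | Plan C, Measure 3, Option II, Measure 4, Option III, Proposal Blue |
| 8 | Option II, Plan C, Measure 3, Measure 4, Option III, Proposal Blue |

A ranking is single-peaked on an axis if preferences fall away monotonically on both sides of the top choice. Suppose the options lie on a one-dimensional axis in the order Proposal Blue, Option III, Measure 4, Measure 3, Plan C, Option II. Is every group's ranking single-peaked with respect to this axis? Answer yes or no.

no

Axis positions: Proposal Blue=1, Option III=2, Measure 4=3, Measure 3=4, Plan C=5, Option II=6.
Group 1: ranking walks positions 3-1-6-4-2-5; Proposal Blue is ranked above Option III even though Option III lies between Proposal Blue and the peak Measure 4 on the axis — preferences dip and rise again. Not single-peaked.
Group 2: ranking walks positions 4-2-1-3-5-6; Option III is ranked above Measure 4 even though Measure 4 lies between Option III and the peak Measure 3 on the axis — preferences dip and rise again. Not single-peaked.
Group 3: ranking walks positions 5-3-2-4-6-1; Measure 4 is ranked above Measure 3 even though Measure 3 lies between Measure 4 and the peak Plan C on the axis — preferences dip and rise again. Not single-peaked.
Group 4 (peak Plan C at position 5): ranking walks positions 5-4-6-3-2-1, expanding outward from the peak — single-peaked.
Group 5 (peak Option II at position 6): ranking walks positions 6-5-4-3-2-1, expanding outward from the peak — single-peaked.
Group 1 violates single-peakedness, so the profile is not single-peaked on this axis.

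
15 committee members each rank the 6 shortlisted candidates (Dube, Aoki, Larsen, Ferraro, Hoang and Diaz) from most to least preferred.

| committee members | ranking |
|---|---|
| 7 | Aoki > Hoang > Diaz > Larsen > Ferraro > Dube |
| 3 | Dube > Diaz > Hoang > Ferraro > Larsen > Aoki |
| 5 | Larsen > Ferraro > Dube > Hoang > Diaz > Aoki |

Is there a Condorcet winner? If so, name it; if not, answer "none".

none

Pairwise majorities:
Dube–Aoki: Dube 8–7.
Dube vs Larsen: Larsen, 12–3.
Dube–Ferraro: Ferraro 12–3.
Dube–Hoang: Dube 8–7.
Dube–Diaz: Dube 8–7.
Aoki–Larsen: Larsen 8–7.
Aoki vs Ferraro: Ferraro, 8–7.
Aoki–Hoang: Hoang 8–7.
Aoki vs Diaz: Diaz wins 8–7.
Larsen vs Ferraro: Larsen, 12–3.
Larsen vs Hoang: Hoang wins 10–5.
Larsen vs Diaz: Diaz wins 10–5.
Ferraro–Hoang: Hoang 10–5.
Ferraro vs Diaz: Diaz, 10–5.
Hoang–Diaz: Hoang 12–3.
Each candidate drops at least one matchup (Dube loses to Larsen; Aoki loses to Dube; Larsen loses to Hoang; Ferraro loses to Larsen; Hoang loses to Dube; Diaz loses to Dube); the cycle Dube > Hoang > Larsen > Dube rules out a Condorcet winner.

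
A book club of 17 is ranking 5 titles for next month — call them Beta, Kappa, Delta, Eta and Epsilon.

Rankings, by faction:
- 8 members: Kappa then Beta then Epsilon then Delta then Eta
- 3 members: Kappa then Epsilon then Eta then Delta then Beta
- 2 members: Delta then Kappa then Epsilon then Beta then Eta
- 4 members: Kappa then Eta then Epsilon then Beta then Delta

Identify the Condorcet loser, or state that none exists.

Eta

Head-to-head results (17 members):
Beta–Kappa: Kappa 17–0.
Beta–Delta: Beta 12–5.
Beta vs Eta: Beta, 10–7.
Beta vs Epsilon: Epsilon, 9–8.
Kappa vs Delta: Kappa preferred on 8+3+4 = 15 ballots; Kappa wins 15–2.
Kappa vs Eta: Kappa wins 17–0.
Kappa vs Epsilon: Kappa wins 17–0.
Delta vs Eta: Delta is ranked higher on 8+2 = 10 ballots, Eta on 7. Delta wins 10–7.
Delta vs Epsilon: Delta preferred on 2 ballots; Epsilon wins 15–2.
Eta–Epsilon: Epsilon 13–4.
Only Eta has no wins; Eta is the Condorcet loser.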